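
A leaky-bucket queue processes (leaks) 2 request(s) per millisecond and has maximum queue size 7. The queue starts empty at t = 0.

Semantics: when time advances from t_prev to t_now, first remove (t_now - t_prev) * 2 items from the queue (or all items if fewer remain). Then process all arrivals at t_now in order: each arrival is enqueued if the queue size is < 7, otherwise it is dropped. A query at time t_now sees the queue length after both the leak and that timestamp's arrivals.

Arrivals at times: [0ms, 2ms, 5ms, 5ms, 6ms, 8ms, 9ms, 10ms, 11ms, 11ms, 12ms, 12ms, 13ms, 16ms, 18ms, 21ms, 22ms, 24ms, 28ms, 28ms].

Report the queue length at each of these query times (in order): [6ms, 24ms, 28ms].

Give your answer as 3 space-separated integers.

Answer: 1 1 2

Derivation:
Queue lengths at query times:
  query t=6ms: backlog = 1
  query t=24ms: backlog = 1
  query t=28ms: backlog = 2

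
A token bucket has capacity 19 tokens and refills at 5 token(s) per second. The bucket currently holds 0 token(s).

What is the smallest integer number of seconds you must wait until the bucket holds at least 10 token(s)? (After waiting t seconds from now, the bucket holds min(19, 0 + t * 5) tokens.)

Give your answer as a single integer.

Need 0 + t * 5 >= 10, so t >= 10/5.
Smallest integer t = ceil(10/5) = 2.

Answer: 2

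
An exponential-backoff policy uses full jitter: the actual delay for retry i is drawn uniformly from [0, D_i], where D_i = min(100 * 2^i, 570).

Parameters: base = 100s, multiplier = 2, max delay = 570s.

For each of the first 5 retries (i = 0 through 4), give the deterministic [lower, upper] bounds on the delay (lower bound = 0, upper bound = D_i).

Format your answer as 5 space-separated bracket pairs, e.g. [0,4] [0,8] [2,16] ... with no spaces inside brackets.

Answer: [0,100] [0,200] [0,400] [0,570] [0,570]

Derivation:
Computing bounds per retry:
  i=0: D_i=min(100*2^0,570)=100, bounds=[0,100]
  i=1: D_i=min(100*2^1,570)=200, bounds=[0,200]
  i=2: D_i=min(100*2^2,570)=400, bounds=[0,400]
  i=3: D_i=min(100*2^3,570)=570, bounds=[0,570]
  i=4: D_i=min(100*2^4,570)=570, bounds=[0,570]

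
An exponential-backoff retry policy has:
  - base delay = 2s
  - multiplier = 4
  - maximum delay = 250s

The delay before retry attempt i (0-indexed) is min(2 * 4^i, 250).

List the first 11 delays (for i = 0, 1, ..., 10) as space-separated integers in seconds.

Answer: 2 8 32 128 250 250 250 250 250 250 250

Derivation:
Computing each delay:
  i=0: min(2*4^0, 250) = 2
  i=1: min(2*4^1, 250) = 8
  i=2: min(2*4^2, 250) = 32
  i=3: min(2*4^3, 250) = 128
  i=4: min(2*4^4, 250) = 250
  i=5: min(2*4^5, 250) = 250
  i=6: min(2*4^6, 250) = 250
  i=7: min(2*4^7, 250) = 250
  i=8: min(2*4^8, 250) = 250
  i=9: min(2*4^9, 250) = 250
  i=10: min(2*4^10, 250) = 250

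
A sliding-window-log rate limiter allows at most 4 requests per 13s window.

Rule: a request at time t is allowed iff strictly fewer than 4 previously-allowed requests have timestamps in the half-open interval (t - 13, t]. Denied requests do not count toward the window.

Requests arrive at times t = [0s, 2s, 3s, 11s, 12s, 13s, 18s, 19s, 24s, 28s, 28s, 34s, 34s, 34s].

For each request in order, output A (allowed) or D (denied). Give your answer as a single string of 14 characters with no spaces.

Answer: AAAADAAAAADAAD

Derivation:
Tracking allowed requests in the window:
  req#1 t=0s: ALLOW
  req#2 t=2s: ALLOW
  req#3 t=3s: ALLOW
  req#4 t=11s: ALLOW
  req#5 t=12s: DENY
  req#6 t=13s: ALLOW
  req#7 t=18s: ALLOW
  req#8 t=19s: ALLOW
  req#9 t=24s: ALLOW
  req#10 t=28s: ALLOW
  req#11 t=28s: DENY
  req#12 t=34s: ALLOW
  req#13 t=34s: ALLOW
  req#14 t=34s: DENY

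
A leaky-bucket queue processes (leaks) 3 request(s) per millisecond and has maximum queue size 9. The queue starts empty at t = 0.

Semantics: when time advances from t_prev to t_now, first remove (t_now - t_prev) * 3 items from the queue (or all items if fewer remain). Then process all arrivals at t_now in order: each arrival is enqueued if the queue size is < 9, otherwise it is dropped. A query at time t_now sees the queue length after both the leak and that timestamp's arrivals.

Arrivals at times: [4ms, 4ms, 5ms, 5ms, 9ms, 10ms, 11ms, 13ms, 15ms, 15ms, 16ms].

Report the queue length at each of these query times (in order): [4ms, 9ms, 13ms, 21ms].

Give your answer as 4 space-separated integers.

Answer: 2 1 1 0

Derivation:
Queue lengths at query times:
  query t=4ms: backlog = 2
  query t=9ms: backlog = 1
  query t=13ms: backlog = 1
  query t=21ms: backlog = 0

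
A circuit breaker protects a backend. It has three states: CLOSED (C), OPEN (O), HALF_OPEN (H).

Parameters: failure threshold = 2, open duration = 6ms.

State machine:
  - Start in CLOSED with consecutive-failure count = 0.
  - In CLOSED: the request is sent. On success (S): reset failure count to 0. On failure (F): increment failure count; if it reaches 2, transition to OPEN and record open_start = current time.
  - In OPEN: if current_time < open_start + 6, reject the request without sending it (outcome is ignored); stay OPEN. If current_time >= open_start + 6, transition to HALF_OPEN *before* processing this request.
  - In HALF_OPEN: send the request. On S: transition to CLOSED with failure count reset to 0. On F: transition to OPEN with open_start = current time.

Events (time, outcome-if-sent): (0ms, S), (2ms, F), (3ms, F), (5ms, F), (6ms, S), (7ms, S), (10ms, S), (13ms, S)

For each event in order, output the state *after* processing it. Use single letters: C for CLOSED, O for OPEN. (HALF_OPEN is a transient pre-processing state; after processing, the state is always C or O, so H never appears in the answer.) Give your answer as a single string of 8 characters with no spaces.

Answer: CCOOOOCC

Derivation:
State after each event:
  event#1 t=0ms outcome=S: state=CLOSED
  event#2 t=2ms outcome=F: state=CLOSED
  event#3 t=3ms outcome=F: state=OPEN
  event#4 t=5ms outcome=F: state=OPEN
  event#5 t=6ms outcome=S: state=OPEN
  event#6 t=7ms outcome=S: state=OPEN
  event#7 t=10ms outcome=S: state=CLOSED
  event#8 t=13ms outcome=S: state=CLOSED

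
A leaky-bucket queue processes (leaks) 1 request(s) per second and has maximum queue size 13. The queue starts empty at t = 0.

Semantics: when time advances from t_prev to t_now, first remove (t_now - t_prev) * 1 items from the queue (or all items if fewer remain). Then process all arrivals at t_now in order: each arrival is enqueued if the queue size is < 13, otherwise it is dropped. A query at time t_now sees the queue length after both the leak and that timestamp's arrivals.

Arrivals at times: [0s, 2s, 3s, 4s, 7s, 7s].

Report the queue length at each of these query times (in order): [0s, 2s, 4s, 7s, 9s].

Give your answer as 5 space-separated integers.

Queue lengths at query times:
  query t=0s: backlog = 1
  query t=2s: backlog = 1
  query t=4s: backlog = 1
  query t=7s: backlog = 2
  query t=9s: backlog = 0

Answer: 1 1 1 2 0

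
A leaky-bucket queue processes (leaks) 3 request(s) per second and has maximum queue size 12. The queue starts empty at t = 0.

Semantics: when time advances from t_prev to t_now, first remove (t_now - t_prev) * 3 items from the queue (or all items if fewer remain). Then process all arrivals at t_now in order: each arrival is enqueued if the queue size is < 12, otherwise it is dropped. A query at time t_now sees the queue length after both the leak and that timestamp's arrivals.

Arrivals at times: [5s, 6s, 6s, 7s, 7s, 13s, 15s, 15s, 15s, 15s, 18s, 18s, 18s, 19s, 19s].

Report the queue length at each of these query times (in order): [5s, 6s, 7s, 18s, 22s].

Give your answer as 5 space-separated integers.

Answer: 1 2 2 3 0

Derivation:
Queue lengths at query times:
  query t=5s: backlog = 1
  query t=6s: backlog = 2
  query t=7s: backlog = 2
  query t=18s: backlog = 3
  query t=22s: backlog = 0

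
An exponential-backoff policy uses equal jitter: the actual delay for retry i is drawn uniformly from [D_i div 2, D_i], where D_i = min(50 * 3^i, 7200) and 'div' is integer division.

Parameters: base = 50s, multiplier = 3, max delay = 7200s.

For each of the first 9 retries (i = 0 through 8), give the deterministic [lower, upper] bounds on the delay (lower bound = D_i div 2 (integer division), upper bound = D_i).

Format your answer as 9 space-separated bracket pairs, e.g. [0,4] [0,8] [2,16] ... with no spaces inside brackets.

Computing bounds per retry:
  i=0: D_i=min(50*3^0,7200)=50, bounds=[25,50]
  i=1: D_i=min(50*3^1,7200)=150, bounds=[75,150]
  i=2: D_i=min(50*3^2,7200)=450, bounds=[225,450]
  i=3: D_i=min(50*3^3,7200)=1350, bounds=[675,1350]
  i=4: D_i=min(50*3^4,7200)=4050, bounds=[2025,4050]
  i=5: D_i=min(50*3^5,7200)=7200, bounds=[3600,7200]
  i=6: D_i=min(50*3^6,7200)=7200, bounds=[3600,7200]
  i=7: D_i=min(50*3^7,7200)=7200, bounds=[3600,7200]
  i=8: D_i=min(50*3^8,7200)=7200, bounds=[3600,7200]

Answer: [25,50] [75,150] [225,450] [675,1350] [2025,4050] [3600,7200] [3600,7200] [3600,7200] [3600,7200]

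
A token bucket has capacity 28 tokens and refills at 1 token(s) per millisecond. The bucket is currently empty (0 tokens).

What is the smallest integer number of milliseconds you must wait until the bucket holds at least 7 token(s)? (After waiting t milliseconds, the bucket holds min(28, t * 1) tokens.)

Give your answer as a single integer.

Answer: 7

Derivation:
Need t * 1 >= 7, so t >= 7/1.
Smallest integer t = ceil(7/1) = 7.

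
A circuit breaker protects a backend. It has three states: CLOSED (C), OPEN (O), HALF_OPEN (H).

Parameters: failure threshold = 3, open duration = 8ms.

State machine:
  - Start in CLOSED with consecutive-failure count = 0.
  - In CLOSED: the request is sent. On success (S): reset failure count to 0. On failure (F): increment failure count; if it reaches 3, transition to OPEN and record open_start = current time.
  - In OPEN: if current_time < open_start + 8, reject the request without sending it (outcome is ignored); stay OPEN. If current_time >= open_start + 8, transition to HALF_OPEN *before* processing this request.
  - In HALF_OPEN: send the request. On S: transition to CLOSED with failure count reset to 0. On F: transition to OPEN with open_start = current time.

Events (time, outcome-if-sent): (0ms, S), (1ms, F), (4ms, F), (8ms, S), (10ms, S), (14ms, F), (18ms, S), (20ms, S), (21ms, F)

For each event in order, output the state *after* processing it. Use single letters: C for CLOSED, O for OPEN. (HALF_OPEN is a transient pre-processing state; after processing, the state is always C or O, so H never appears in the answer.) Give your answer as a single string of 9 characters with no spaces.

State after each event:
  event#1 t=0ms outcome=S: state=CLOSED
  event#2 t=1ms outcome=F: state=CLOSED
  event#3 t=4ms outcome=F: state=CLOSED
  event#4 t=8ms outcome=S: state=CLOSED
  event#5 t=10ms outcome=S: state=CLOSED
  event#6 t=14ms outcome=F: state=CLOSED
  event#7 t=18ms outcome=S: state=CLOSED
  event#8 t=20ms outcome=S: state=CLOSED
  event#9 t=21ms outcome=F: state=CLOSED

Answer: CCCCCCCCC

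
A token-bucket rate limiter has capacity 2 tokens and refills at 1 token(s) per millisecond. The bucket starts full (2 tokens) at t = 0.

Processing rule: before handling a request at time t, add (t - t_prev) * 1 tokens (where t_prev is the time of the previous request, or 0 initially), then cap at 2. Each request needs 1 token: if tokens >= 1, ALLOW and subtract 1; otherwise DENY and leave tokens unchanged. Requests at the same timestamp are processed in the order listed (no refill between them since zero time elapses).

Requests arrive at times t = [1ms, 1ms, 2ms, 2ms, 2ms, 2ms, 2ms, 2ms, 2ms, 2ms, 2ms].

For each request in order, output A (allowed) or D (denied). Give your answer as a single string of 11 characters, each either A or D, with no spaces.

Simulating step by step:
  req#1 t=1ms: ALLOW
  req#2 t=1ms: ALLOW
  req#3 t=2ms: ALLOW
  req#4 t=2ms: DENY
  req#5 t=2ms: DENY
  req#6 t=2ms: DENY
  req#7 t=2ms: DENY
  req#8 t=2ms: DENY
  req#9 t=2ms: DENY
  req#10 t=2ms: DENY
  req#11 t=2ms: DENY

Answer: AAADDDDDDDD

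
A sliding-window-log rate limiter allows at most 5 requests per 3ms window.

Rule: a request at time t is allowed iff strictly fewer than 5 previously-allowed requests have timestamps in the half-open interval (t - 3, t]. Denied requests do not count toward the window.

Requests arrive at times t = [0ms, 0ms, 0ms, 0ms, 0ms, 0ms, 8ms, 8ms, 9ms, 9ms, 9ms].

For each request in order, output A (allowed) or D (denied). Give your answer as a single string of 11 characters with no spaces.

Answer: AAAAADAAAAA

Derivation:
Tracking allowed requests in the window:
  req#1 t=0ms: ALLOW
  req#2 t=0ms: ALLOW
  req#3 t=0ms: ALLOW
  req#4 t=0ms: ALLOW
  req#5 t=0ms: ALLOW
  req#6 t=0ms: DENY
  req#7 t=8ms: ALLOW
  req#8 t=8ms: ALLOW
  req#9 t=9ms: ALLOW
  req#10 t=9ms: ALLOW
  req#11 t=9ms: ALLOW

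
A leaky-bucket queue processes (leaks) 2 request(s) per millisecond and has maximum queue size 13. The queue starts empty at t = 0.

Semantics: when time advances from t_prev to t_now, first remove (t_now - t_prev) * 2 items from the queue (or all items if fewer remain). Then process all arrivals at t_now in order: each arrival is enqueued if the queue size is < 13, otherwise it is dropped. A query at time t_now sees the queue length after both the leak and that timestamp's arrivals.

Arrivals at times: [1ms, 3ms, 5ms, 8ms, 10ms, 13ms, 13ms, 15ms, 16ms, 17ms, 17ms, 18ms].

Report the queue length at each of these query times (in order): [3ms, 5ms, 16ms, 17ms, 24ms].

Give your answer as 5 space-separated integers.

Queue lengths at query times:
  query t=3ms: backlog = 1
  query t=5ms: backlog = 1
  query t=16ms: backlog = 1
  query t=17ms: backlog = 2
  query t=24ms: backlog = 0

Answer: 1 1 1 2 0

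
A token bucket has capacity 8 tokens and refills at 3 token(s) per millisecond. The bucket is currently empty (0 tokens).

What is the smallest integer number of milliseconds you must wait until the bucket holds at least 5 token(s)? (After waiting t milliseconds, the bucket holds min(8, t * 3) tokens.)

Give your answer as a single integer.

Answer: 2

Derivation:
Need t * 3 >= 5, so t >= 5/3.
Smallest integer t = ceil(5/3) = 2.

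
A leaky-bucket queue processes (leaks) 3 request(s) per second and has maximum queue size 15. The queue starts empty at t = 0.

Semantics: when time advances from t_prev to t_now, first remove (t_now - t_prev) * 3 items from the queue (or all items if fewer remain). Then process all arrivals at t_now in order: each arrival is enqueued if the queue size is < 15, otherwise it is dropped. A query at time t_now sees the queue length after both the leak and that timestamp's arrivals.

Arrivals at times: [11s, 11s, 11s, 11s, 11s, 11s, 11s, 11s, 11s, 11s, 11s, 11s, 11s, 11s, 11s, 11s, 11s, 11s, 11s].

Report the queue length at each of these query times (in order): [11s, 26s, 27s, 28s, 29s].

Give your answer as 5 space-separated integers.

Answer: 15 0 0 0 0

Derivation:
Queue lengths at query times:
  query t=11s: backlog = 15
  query t=26s: backlog = 0
  query t=27s: backlog = 0
  query t=28s: backlog = 0
  query t=29s: backlog = 0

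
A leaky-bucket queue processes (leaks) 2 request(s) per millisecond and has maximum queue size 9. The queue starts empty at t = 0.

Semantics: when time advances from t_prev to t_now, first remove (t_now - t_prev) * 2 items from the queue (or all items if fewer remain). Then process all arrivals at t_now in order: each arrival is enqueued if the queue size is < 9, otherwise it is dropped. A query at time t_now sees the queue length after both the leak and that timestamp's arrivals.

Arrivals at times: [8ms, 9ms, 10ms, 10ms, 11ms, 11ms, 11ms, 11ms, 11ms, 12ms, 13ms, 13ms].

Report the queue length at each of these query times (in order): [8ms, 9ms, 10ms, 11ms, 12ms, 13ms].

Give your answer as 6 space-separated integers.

Answer: 1 1 2 5 4 4

Derivation:
Queue lengths at query times:
  query t=8ms: backlog = 1
  query t=9ms: backlog = 1
  query t=10ms: backlog = 2
  query t=11ms: backlog = 5
  query t=12ms: backlog = 4
  query t=13ms: backlog = 4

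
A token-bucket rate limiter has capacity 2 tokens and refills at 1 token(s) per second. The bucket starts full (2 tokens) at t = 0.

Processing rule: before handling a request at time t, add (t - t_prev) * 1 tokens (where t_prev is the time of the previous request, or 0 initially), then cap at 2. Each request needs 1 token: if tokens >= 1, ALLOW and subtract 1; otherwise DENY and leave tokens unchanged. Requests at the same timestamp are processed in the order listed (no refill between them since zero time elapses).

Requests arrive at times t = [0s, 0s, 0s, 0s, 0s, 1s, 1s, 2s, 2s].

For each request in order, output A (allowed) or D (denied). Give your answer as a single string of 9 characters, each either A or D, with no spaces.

Answer: AADDDADAD

Derivation:
Simulating step by step:
  req#1 t=0s: ALLOW
  req#2 t=0s: ALLOW
  req#3 t=0s: DENY
  req#4 t=0s: DENY
  req#5 t=0s: DENY
  req#6 t=1s: ALLOW
  req#7 t=1s: DENY
  req#8 t=2s: ALLOW
  req#9 t=2s: DENY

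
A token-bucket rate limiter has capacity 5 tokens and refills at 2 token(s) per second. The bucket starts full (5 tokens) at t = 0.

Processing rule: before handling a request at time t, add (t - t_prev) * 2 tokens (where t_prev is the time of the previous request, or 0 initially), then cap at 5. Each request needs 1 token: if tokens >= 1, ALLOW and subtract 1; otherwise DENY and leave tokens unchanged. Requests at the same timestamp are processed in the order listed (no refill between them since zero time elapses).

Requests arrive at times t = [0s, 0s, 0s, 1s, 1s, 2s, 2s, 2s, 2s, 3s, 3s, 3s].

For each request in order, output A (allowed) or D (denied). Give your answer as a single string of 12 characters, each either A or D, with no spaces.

Simulating step by step:
  req#1 t=0s: ALLOW
  req#2 t=0s: ALLOW
  req#3 t=0s: ALLOW
  req#4 t=1s: ALLOW
  req#5 t=1s: ALLOW
  req#6 t=2s: ALLOW
  req#7 t=2s: ALLOW
  req#8 t=2s: ALLOW
  req#9 t=2s: ALLOW
  req#10 t=3s: ALLOW
  req#11 t=3s: ALLOW
  req#12 t=3s: DENY

Answer: AAAAAAAAAAAD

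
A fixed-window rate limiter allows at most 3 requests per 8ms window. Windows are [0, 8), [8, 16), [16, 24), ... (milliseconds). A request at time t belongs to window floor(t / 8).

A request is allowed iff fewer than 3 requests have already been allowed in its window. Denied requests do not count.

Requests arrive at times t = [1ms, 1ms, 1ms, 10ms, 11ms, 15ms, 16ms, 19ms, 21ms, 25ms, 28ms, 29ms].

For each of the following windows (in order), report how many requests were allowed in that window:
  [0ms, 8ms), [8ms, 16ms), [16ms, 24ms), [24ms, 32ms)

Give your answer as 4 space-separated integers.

Answer: 3 3 3 3

Derivation:
Processing requests:
  req#1 t=1ms (window 0): ALLOW
  req#2 t=1ms (window 0): ALLOW
  req#3 t=1ms (window 0): ALLOW
  req#4 t=10ms (window 1): ALLOW
  req#5 t=11ms (window 1): ALLOW
  req#6 t=15ms (window 1): ALLOW
  req#7 t=16ms (window 2): ALLOW
  req#8 t=19ms (window 2): ALLOW
  req#9 t=21ms (window 2): ALLOW
  req#10 t=25ms (window 3): ALLOW
  req#11 t=28ms (window 3): ALLOW
  req#12 t=29ms (window 3): ALLOW

Allowed counts by window: 3 3 3 3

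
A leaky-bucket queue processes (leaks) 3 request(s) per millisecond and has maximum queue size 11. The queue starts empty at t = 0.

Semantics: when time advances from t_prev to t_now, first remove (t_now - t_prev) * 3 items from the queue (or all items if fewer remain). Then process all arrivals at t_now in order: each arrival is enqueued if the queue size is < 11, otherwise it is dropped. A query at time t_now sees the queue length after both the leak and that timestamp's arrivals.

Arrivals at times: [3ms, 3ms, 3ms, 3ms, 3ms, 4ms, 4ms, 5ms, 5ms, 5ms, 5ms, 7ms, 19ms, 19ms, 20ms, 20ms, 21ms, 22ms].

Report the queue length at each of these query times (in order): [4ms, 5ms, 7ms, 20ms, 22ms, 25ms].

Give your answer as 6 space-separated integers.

Answer: 4 5 1 2 1 0

Derivation:
Queue lengths at query times:
  query t=4ms: backlog = 4
  query t=5ms: backlog = 5
  query t=7ms: backlog = 1
  query t=20ms: backlog = 2
  query t=22ms: backlog = 1
  query t=25ms: backlog = 0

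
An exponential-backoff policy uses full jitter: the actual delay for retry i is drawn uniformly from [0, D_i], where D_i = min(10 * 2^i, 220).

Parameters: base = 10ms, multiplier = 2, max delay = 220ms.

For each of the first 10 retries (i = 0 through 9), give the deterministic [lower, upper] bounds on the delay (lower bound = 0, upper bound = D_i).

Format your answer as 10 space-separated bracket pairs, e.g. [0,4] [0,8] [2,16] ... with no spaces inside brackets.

Answer: [0,10] [0,20] [0,40] [0,80] [0,160] [0,220] [0,220] [0,220] [0,220] [0,220]

Derivation:
Computing bounds per retry:
  i=0: D_i=min(10*2^0,220)=10, bounds=[0,10]
  i=1: D_i=min(10*2^1,220)=20, bounds=[0,20]
  i=2: D_i=min(10*2^2,220)=40, bounds=[0,40]
  i=3: D_i=min(10*2^3,220)=80, bounds=[0,80]
  i=4: D_i=min(10*2^4,220)=160, bounds=[0,160]
  i=5: D_i=min(10*2^5,220)=220, bounds=[0,220]
  i=6: D_i=min(10*2^6,220)=220, bounds=[0,220]
  i=7: D_i=min(10*2^7,220)=220, bounds=[0,220]
  i=8: D_i=min(10*2^8,220)=220, bounds=[0,220]
  i=9: D_i=min(10*2^9,220)=220, bounds=[0,220]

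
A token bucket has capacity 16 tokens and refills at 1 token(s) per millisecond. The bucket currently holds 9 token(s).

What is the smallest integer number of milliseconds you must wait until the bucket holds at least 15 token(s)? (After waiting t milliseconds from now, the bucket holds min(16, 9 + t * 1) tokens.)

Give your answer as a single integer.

Need 9 + t * 1 >= 15, so t >= 6/1.
Smallest integer t = ceil(6/1) = 6.

Answer: 6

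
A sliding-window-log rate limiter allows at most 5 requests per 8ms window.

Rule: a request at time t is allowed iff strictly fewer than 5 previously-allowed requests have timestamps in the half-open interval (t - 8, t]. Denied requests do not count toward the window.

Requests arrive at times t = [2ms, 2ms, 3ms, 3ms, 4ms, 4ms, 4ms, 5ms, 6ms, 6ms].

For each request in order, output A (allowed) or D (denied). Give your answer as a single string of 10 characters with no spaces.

Tracking allowed requests in the window:
  req#1 t=2ms: ALLOW
  req#2 t=2ms: ALLOW
  req#3 t=3ms: ALLOW
  req#4 t=3ms: ALLOW
  req#5 t=4ms: ALLOW
  req#6 t=4ms: DENY
  req#7 t=4ms: DENY
  req#8 t=5ms: DENY
  req#9 t=6ms: DENY
  req#10 t=6ms: DENY

Answer: AAAAADDDDD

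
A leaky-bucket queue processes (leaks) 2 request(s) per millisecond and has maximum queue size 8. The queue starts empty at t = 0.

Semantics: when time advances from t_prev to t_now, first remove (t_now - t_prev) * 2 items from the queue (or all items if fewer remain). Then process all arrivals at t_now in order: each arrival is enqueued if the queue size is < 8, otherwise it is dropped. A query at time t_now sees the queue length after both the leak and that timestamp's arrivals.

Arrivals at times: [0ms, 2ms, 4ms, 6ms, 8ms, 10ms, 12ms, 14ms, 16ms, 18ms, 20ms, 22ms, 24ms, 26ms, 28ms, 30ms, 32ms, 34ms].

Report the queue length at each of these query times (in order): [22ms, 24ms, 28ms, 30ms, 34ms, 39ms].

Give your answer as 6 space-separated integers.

Queue lengths at query times:
  query t=22ms: backlog = 1
  query t=24ms: backlog = 1
  query t=28ms: backlog = 1
  query t=30ms: backlog = 1
  query t=34ms: backlog = 1
  query t=39ms: backlog = 0

Answer: 1 1 1 1 1 0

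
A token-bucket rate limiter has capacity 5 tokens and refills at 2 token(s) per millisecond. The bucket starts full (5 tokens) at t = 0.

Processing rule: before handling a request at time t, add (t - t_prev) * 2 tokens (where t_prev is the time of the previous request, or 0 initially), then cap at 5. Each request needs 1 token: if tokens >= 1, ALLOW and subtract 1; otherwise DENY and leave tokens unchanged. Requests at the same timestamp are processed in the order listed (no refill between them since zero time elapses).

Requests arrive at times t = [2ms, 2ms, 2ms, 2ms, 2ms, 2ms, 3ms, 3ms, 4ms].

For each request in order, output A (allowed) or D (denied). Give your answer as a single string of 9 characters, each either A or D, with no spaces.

Answer: AAAAADAAA

Derivation:
Simulating step by step:
  req#1 t=2ms: ALLOW
  req#2 t=2ms: ALLOW
  req#3 t=2ms: ALLOW
  req#4 t=2ms: ALLOW
  req#5 t=2ms: ALLOW
  req#6 t=2ms: DENY
  req#7 t=3ms: ALLOW
  req#8 t=3ms: ALLOW
  req#9 t=4ms: ALLOW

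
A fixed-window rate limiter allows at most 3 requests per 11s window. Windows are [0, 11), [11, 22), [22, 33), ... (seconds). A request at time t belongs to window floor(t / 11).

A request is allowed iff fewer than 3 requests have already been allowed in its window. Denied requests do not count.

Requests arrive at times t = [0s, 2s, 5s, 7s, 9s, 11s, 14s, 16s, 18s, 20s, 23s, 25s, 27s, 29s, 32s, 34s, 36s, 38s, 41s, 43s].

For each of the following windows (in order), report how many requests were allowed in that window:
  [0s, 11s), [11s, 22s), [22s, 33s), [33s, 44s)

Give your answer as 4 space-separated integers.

Processing requests:
  req#1 t=0s (window 0): ALLOW
  req#2 t=2s (window 0): ALLOW
  req#3 t=5s (window 0): ALLOW
  req#4 t=7s (window 0): DENY
  req#5 t=9s (window 0): DENY
  req#6 t=11s (window 1): ALLOW
  req#7 t=14s (window 1): ALLOW
  req#8 t=16s (window 1): ALLOW
  req#9 t=18s (window 1): DENY
  req#10 t=20s (window 1): DENY
  req#11 t=23s (window 2): ALLOW
  req#12 t=25s (window 2): ALLOW
  req#13 t=27s (window 2): ALLOW
  req#14 t=29s (window 2): DENY
  req#15 t=32s (window 2): DENY
  req#16 t=34s (window 3): ALLOW
  req#17 t=36s (window 3): ALLOW
  req#18 t=38s (window 3): ALLOW
  req#19 t=41s (window 3): DENY
  req#20 t=43s (window 3): DENY

Allowed counts by window: 3 3 3 3

Answer: 3 3 3 3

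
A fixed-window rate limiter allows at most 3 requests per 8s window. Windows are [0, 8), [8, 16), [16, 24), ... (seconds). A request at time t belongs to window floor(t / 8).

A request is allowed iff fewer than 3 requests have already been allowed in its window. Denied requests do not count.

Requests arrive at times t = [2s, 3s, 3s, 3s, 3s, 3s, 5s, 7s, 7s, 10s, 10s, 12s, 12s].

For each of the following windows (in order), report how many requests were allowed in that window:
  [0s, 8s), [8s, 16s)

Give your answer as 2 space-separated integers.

Answer: 3 3

Derivation:
Processing requests:
  req#1 t=2s (window 0): ALLOW
  req#2 t=3s (window 0): ALLOW
  req#3 t=3s (window 0): ALLOW
  req#4 t=3s (window 0): DENY
  req#5 t=3s (window 0): DENY
  req#6 t=3s (window 0): DENY
  req#7 t=5s (window 0): DENY
  req#8 t=7s (window 0): DENY
  req#9 t=7s (window 0): DENY
  req#10 t=10s (window 1): ALLOW
  req#11 t=10s (window 1): ALLOW
  req#12 t=12s (window 1): ALLOW
  req#13 t=12s (window 1): DENY

Allowed counts by window: 3 3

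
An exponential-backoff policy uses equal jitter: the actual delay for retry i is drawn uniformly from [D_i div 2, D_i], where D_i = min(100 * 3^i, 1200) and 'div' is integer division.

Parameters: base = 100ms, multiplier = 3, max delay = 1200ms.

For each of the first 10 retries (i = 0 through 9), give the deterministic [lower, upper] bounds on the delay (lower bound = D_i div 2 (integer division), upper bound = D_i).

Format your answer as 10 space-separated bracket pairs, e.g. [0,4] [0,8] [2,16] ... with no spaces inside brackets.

Computing bounds per retry:
  i=0: D_i=min(100*3^0,1200)=100, bounds=[50,100]
  i=1: D_i=min(100*3^1,1200)=300, bounds=[150,300]
  i=2: D_i=min(100*3^2,1200)=900, bounds=[450,900]
  i=3: D_i=min(100*3^3,1200)=1200, bounds=[600,1200]
  i=4: D_i=min(100*3^4,1200)=1200, bounds=[600,1200]
  i=5: D_i=min(100*3^5,1200)=1200, bounds=[600,1200]
  i=6: D_i=min(100*3^6,1200)=1200, bounds=[600,1200]
  i=7: D_i=min(100*3^7,1200)=1200, bounds=[600,1200]
  i=8: D_i=min(100*3^8,1200)=1200, bounds=[600,1200]
  i=9: D_i=min(100*3^9,1200)=1200, bounds=[600,1200]

Answer: [50,100] [150,300] [450,900] [600,1200] [600,1200] [600,1200] [600,1200] [600,1200] [600,1200] [600,1200]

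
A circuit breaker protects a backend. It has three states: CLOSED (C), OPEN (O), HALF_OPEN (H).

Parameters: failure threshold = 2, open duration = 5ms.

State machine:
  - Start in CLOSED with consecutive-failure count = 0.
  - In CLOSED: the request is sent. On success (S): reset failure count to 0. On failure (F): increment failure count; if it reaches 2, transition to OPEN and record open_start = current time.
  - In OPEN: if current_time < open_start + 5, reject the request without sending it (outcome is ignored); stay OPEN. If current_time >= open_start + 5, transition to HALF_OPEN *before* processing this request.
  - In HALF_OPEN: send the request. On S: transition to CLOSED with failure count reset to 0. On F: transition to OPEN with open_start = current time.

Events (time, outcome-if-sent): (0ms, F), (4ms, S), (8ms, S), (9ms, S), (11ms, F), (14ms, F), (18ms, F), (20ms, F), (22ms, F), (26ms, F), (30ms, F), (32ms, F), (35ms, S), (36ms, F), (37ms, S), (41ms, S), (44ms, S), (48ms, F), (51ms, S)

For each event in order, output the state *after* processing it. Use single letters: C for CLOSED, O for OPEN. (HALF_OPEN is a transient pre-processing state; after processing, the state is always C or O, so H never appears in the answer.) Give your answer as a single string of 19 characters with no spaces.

State after each event:
  event#1 t=0ms outcome=F: state=CLOSED
  event#2 t=4ms outcome=S: state=CLOSED
  event#3 t=8ms outcome=S: state=CLOSED
  event#4 t=9ms outcome=S: state=CLOSED
  event#5 t=11ms outcome=F: state=CLOSED
  event#6 t=14ms outcome=F: state=OPEN
  event#7 t=18ms outcome=F: state=OPEN
  event#8 t=20ms outcome=F: state=OPEN
  event#9 t=22ms outcome=F: state=OPEN
  event#10 t=26ms outcome=F: state=OPEN
  event#11 t=30ms outcome=F: state=OPEN
  event#12 t=32ms outcome=F: state=OPEN
  event#13 t=35ms outcome=S: state=OPEN
  event#14 t=36ms outcome=F: state=OPEN
  event#15 t=37ms outcome=S: state=CLOSED
  event#16 t=41ms outcome=S: state=CLOSED
  event#17 t=44ms outcome=S: state=CLOSED
  event#18 t=48ms outcome=F: state=CLOSED
  event#19 t=51ms outcome=S: state=CLOSED

Answer: CCCCCOOOOOOOOOCCCCC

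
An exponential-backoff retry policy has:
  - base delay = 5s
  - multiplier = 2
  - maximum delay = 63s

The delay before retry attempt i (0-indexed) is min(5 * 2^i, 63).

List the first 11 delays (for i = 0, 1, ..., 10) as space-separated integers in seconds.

Computing each delay:
  i=0: min(5*2^0, 63) = 5
  i=1: min(5*2^1, 63) = 10
  i=2: min(5*2^2, 63) = 20
  i=3: min(5*2^3, 63) = 40
  i=4: min(5*2^4, 63) = 63
  i=5: min(5*2^5, 63) = 63
  i=6: min(5*2^6, 63) = 63
  i=7: min(5*2^7, 63) = 63
  i=8: min(5*2^8, 63) = 63
  i=9: min(5*2^9, 63) = 63
  i=10: min(5*2^10, 63) = 63

Answer: 5 10 20 40 63 63 63 63 63 63 63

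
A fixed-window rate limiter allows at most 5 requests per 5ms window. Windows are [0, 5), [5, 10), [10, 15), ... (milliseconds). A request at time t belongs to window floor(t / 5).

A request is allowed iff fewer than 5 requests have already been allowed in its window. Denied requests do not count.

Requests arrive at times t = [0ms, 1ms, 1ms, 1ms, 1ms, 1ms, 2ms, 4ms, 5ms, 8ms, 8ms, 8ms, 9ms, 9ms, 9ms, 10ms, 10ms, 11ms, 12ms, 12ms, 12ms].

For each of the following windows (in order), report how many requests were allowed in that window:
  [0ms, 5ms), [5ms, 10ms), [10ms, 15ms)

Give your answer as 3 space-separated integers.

Processing requests:
  req#1 t=0ms (window 0): ALLOW
  req#2 t=1ms (window 0): ALLOW
  req#3 t=1ms (window 0): ALLOW
  req#4 t=1ms (window 0): ALLOW
  req#5 t=1ms (window 0): ALLOW
  req#6 t=1ms (window 0): DENY
  req#7 t=2ms (window 0): DENY
  req#8 t=4ms (window 0): DENY
  req#9 t=5ms (window 1): ALLOW
  req#10 t=8ms (window 1): ALLOW
  req#11 t=8ms (window 1): ALLOW
  req#12 t=8ms (window 1): ALLOW
  req#13 t=9ms (window 1): ALLOW
  req#14 t=9ms (window 1): DENY
  req#15 t=9ms (window 1): DENY
  req#16 t=10ms (window 2): ALLOW
  req#17 t=10ms (window 2): ALLOW
  req#18 t=11ms (window 2): ALLOW
  req#19 t=12ms (window 2): ALLOW
  req#20 t=12ms (window 2): ALLOW
  req#21 t=12ms (window 2): DENY

Allowed counts by window: 5 5 5

Answer: 5 5 5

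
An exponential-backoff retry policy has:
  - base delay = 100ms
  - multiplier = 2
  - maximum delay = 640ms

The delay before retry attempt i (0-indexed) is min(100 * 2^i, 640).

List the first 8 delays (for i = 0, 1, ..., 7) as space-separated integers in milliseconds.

Answer: 100 200 400 640 640 640 640 640

Derivation:
Computing each delay:
  i=0: min(100*2^0, 640) = 100
  i=1: min(100*2^1, 640) = 200
  i=2: min(100*2^2, 640) = 400
  i=3: min(100*2^3, 640) = 640
  i=4: min(100*2^4, 640) = 640
  i=5: min(100*2^5, 640) = 640
  i=6: min(100*2^6, 640) = 640
  i=7: min(100*2^7, 640) = 640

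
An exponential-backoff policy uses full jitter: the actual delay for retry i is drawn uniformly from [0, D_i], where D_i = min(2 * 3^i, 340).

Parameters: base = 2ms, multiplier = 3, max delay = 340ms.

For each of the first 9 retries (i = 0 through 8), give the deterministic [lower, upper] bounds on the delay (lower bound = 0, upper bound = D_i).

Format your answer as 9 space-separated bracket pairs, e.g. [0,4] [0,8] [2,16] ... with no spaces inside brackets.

Computing bounds per retry:
  i=0: D_i=min(2*3^0,340)=2, bounds=[0,2]
  i=1: D_i=min(2*3^1,340)=6, bounds=[0,6]
  i=2: D_i=min(2*3^2,340)=18, bounds=[0,18]
  i=3: D_i=min(2*3^3,340)=54, bounds=[0,54]
  i=4: D_i=min(2*3^4,340)=162, bounds=[0,162]
  i=5: D_i=min(2*3^5,340)=340, bounds=[0,340]
  i=6: D_i=min(2*3^6,340)=340, bounds=[0,340]
  i=7: D_i=min(2*3^7,340)=340, bounds=[0,340]
  i=8: D_i=min(2*3^8,340)=340, bounds=[0,340]

Answer: [0,2] [0,6] [0,18] [0,54] [0,162] [0,340] [0,340] [0,340] [0,340]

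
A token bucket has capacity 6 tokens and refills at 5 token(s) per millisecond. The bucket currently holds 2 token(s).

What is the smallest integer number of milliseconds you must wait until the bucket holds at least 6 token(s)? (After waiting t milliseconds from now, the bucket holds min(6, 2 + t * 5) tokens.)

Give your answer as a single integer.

Answer: 1

Derivation:
Need 2 + t * 5 >= 6, so t >= 4/5.
Smallest integer t = ceil(4/5) = 1.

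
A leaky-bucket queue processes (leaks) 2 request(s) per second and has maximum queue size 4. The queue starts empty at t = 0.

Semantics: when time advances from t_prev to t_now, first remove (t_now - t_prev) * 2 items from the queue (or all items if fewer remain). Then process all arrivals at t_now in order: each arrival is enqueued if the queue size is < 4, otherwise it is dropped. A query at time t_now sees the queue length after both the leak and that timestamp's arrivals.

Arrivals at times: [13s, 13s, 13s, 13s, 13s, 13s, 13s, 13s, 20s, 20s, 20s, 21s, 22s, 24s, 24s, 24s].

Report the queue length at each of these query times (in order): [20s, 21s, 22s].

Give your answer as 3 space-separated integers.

Answer: 3 2 1

Derivation:
Queue lengths at query times:
  query t=20s: backlog = 3
  query t=21s: backlog = 2
  query t=22s: backlog = 1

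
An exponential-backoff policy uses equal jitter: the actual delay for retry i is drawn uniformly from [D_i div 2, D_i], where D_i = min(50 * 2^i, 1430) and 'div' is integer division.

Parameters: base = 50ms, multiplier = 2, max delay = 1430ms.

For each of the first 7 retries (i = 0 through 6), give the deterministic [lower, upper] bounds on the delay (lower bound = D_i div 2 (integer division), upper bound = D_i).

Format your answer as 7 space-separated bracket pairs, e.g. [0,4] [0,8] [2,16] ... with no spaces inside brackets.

Computing bounds per retry:
  i=0: D_i=min(50*2^0,1430)=50, bounds=[25,50]
  i=1: D_i=min(50*2^1,1430)=100, bounds=[50,100]
  i=2: D_i=min(50*2^2,1430)=200, bounds=[100,200]
  i=3: D_i=min(50*2^3,1430)=400, bounds=[200,400]
  i=4: D_i=min(50*2^4,1430)=800, bounds=[400,800]
  i=5: D_i=min(50*2^5,1430)=1430, bounds=[715,1430]
  i=6: D_i=min(50*2^6,1430)=1430, bounds=[715,1430]

Answer: [25,50] [50,100] [100,200] [200,400] [400,800] [715,1430] [715,1430]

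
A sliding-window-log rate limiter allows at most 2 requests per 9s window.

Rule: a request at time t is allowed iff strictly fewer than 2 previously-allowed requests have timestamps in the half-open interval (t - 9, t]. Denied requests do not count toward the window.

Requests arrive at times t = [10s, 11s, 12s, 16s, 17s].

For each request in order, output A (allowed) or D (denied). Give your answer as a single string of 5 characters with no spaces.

Tracking allowed requests in the window:
  req#1 t=10s: ALLOW
  req#2 t=11s: ALLOW
  req#3 t=12s: DENY
  req#4 t=16s: DENY
  req#5 t=17s: DENY

Answer: AADDD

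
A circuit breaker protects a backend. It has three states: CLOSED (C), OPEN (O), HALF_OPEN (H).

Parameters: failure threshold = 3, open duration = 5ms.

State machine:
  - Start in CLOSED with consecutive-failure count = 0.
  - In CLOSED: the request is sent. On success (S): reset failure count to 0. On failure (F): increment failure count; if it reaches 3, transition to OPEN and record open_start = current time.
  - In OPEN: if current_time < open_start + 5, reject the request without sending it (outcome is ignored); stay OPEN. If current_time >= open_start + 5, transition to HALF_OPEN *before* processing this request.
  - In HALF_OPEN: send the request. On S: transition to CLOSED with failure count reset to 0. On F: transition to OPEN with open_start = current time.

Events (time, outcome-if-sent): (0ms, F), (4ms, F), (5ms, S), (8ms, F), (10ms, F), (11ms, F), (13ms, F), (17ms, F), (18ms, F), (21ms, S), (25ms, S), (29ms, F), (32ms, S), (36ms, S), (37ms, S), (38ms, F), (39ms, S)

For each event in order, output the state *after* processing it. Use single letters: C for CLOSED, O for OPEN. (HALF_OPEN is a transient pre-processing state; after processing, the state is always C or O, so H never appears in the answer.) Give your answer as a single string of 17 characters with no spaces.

State after each event:
  event#1 t=0ms outcome=F: state=CLOSED
  event#2 t=4ms outcome=F: state=CLOSED
  event#3 t=5ms outcome=S: state=CLOSED
  event#4 t=8ms outcome=F: state=CLOSED
  event#5 t=10ms outcome=F: state=CLOSED
  event#6 t=11ms outcome=F: state=OPEN
  event#7 t=13ms outcome=F: state=OPEN
  event#8 t=17ms outcome=F: state=OPEN
  event#9 t=18ms outcome=F: state=OPEN
  event#10 t=21ms outcome=S: state=OPEN
  event#11 t=25ms outcome=S: state=CLOSED
  event#12 t=29ms outcome=F: state=CLOSED
  event#13 t=32ms outcome=S: state=CLOSED
  event#14 t=36ms outcome=S: state=CLOSED
  event#15 t=37ms outcome=S: state=CLOSED
  event#16 t=38ms outcome=F: state=CLOSED
  event#17 t=39ms outcome=S: state=CLOSED

Answer: CCCCCOOOOOCCCCCCC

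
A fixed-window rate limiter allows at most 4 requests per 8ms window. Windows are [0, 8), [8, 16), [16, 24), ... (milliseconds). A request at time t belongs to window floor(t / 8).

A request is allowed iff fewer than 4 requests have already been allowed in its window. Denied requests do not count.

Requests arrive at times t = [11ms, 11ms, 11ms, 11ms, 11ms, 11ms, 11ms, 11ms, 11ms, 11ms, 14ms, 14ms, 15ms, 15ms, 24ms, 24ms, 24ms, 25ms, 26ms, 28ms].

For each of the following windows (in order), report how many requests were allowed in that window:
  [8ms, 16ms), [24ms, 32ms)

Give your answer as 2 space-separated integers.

Answer: 4 4

Derivation:
Processing requests:
  req#1 t=11ms (window 1): ALLOW
  req#2 t=11ms (window 1): ALLOW
  req#3 t=11ms (window 1): ALLOW
  req#4 t=11ms (window 1): ALLOW
  req#5 t=11ms (window 1): DENY
  req#6 t=11ms (window 1): DENY
  req#7 t=11ms (window 1): DENY
  req#8 t=11ms (window 1): DENY
  req#9 t=11ms (window 1): DENY
  req#10 t=11ms (window 1): DENY
  req#11 t=14ms (window 1): DENY
  req#12 t=14ms (window 1): DENY
  req#13 t=15ms (window 1): DENY
  req#14 t=15ms (window 1): DENY
  req#15 t=24ms (window 3): ALLOW
  req#16 t=24ms (window 3): ALLOW
  req#17 t=24ms (window 3): ALLOW
  req#18 t=25ms (window 3): ALLOW
  req#19 t=26ms (window 3): DENY
  req#20 t=28ms (window 3): DENY

Allowed counts by window: 4 4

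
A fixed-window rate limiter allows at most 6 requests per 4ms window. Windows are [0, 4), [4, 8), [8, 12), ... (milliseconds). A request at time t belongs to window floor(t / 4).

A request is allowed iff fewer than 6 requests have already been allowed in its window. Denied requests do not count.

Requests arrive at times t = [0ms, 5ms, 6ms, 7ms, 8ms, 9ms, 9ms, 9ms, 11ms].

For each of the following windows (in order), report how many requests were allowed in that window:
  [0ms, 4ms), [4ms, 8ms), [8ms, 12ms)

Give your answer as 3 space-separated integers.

Processing requests:
  req#1 t=0ms (window 0): ALLOW
  req#2 t=5ms (window 1): ALLOW
  req#3 t=6ms (window 1): ALLOW
  req#4 t=7ms (window 1): ALLOW
  req#5 t=8ms (window 2): ALLOW
  req#6 t=9ms (window 2): ALLOW
  req#7 t=9ms (window 2): ALLOW
  req#8 t=9ms (window 2): ALLOW
  req#9 t=11ms (window 2): ALLOW

Allowed counts by window: 1 3 5

Answer: 1 3 5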